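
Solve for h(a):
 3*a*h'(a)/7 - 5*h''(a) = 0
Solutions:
 h(a) = C1 + C2*erfi(sqrt(210)*a/70)


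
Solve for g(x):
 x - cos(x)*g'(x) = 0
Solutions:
 g(x) = C1 + Integral(x/cos(x), x)


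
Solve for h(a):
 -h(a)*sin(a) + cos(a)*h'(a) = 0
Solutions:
 h(a) = C1/cos(a)


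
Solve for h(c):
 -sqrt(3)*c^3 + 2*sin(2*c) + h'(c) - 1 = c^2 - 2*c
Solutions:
 h(c) = C1 + sqrt(3)*c^4/4 + c^3/3 - c^2 + c + cos(2*c)


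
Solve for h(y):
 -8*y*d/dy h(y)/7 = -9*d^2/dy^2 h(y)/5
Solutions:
 h(y) = C1 + C2*erfi(2*sqrt(35)*y/21)


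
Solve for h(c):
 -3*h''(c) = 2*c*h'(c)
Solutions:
 h(c) = C1 + C2*erf(sqrt(3)*c/3)


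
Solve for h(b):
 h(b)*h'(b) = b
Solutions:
 h(b) = -sqrt(C1 + b^2)
 h(b) = sqrt(C1 + b^2)


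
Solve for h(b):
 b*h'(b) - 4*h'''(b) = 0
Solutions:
 h(b) = C1 + Integral(C2*airyai(2^(1/3)*b/2) + C3*airybi(2^(1/3)*b/2), b)


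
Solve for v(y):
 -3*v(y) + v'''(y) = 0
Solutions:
 v(y) = C3*exp(3^(1/3)*y) + (C1*sin(3^(5/6)*y/2) + C2*cos(3^(5/6)*y/2))*exp(-3^(1/3)*y/2)


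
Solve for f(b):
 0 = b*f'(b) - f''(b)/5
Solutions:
 f(b) = C1 + C2*erfi(sqrt(10)*b/2)


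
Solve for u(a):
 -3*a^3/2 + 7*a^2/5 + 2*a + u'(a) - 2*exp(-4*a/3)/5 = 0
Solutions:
 u(a) = C1 + 3*a^4/8 - 7*a^3/15 - a^2 - 3*exp(-4*a/3)/10


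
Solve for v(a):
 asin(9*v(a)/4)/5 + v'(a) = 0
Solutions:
 Integral(1/asin(9*_y/4), (_y, v(a))) = C1 - a/5


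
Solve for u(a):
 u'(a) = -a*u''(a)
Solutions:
 u(a) = C1 + C2*log(a)


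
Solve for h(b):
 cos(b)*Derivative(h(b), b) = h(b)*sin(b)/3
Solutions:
 h(b) = C1/cos(b)^(1/3)


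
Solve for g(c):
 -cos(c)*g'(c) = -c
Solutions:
 g(c) = C1 + Integral(c/cos(c), c)


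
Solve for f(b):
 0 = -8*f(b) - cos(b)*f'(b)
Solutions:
 f(b) = C1*(sin(b)^4 - 4*sin(b)^3 + 6*sin(b)^2 - 4*sin(b) + 1)/(sin(b)^4 + 4*sin(b)^3 + 6*sin(b)^2 + 4*sin(b) + 1)


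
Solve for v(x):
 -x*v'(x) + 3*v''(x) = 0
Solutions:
 v(x) = C1 + C2*erfi(sqrt(6)*x/6)


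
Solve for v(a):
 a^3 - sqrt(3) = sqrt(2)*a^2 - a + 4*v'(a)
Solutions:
 v(a) = C1 + a^4/16 - sqrt(2)*a^3/12 + a^2/8 - sqrt(3)*a/4


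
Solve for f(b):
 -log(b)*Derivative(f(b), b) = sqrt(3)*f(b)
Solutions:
 f(b) = C1*exp(-sqrt(3)*li(b))


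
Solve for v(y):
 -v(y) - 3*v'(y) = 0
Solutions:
 v(y) = C1*exp(-y/3)


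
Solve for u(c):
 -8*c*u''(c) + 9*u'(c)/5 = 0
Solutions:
 u(c) = C1 + C2*c^(49/40)


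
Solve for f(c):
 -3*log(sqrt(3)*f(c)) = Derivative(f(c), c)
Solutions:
 2*Integral(1/(2*log(_y) + log(3)), (_y, f(c)))/3 = C1 - c


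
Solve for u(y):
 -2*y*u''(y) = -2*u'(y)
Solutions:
 u(y) = C1 + C2*y^2


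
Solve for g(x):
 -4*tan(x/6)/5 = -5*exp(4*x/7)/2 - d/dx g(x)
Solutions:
 g(x) = C1 - 35*exp(4*x/7)/8 - 24*log(cos(x/6))/5


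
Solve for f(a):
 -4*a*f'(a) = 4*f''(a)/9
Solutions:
 f(a) = C1 + C2*erf(3*sqrt(2)*a/2)


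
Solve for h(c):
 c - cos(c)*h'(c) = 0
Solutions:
 h(c) = C1 + Integral(c/cos(c), c)


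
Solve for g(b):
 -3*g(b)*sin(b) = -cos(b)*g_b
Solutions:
 g(b) = C1/cos(b)^3


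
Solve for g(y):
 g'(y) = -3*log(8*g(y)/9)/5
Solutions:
 5*Integral(1/(log(_y) - 2*log(3) + 3*log(2)), (_y, g(y)))/3 = C1 - y


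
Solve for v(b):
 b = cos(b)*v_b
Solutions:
 v(b) = C1 + Integral(b/cos(b), b)


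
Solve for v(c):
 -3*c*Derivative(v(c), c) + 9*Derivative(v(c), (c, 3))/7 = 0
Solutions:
 v(c) = C1 + Integral(C2*airyai(3^(2/3)*7^(1/3)*c/3) + C3*airybi(3^(2/3)*7^(1/3)*c/3), c)


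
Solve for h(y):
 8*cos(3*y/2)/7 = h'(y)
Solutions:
 h(y) = C1 + 16*sin(3*y/2)/21


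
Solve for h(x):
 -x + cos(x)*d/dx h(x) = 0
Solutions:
 h(x) = C1 + Integral(x/cos(x), x)


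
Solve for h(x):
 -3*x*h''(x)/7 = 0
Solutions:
 h(x) = C1 + C2*x


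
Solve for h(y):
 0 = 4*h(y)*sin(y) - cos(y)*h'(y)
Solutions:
 h(y) = C1/cos(y)^4


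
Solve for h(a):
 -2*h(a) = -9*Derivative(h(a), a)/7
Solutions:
 h(a) = C1*exp(14*a/9)


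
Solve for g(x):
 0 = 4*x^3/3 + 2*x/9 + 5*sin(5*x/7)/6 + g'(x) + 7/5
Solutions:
 g(x) = C1 - x^4/3 - x^2/9 - 7*x/5 + 7*cos(5*x/7)/6


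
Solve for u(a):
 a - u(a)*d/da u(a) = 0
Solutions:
 u(a) = -sqrt(C1 + a^2)
 u(a) = sqrt(C1 + a^2)


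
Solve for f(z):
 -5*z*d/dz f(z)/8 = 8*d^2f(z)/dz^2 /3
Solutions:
 f(z) = C1 + C2*erf(sqrt(30)*z/16)


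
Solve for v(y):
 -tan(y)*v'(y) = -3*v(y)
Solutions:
 v(y) = C1*sin(y)^3


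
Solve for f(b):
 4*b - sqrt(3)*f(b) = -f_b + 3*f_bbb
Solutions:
 f(b) = C1*exp(2^(1/3)*3^(1/6)*b*(6/(sqrt(717) + 27)^(1/3) + 2^(1/3)*3^(2/3)*(sqrt(717) + 27)^(1/3))/36)*sin(b*(-12^(1/3)*(sqrt(717) + 27)^(1/3) + 2*18^(1/3)/(sqrt(717) + 27)^(1/3))/12) + C2*exp(2^(1/3)*3^(1/6)*b*(6/(sqrt(717) + 27)^(1/3) + 2^(1/3)*3^(2/3)*(sqrt(717) + 27)^(1/3))/36)*cos(b*(-12^(1/3)*(sqrt(717) + 27)^(1/3) + 2*18^(1/3)/(sqrt(717) + 27)^(1/3))/12) + C3*exp(-2^(1/3)*3^(1/6)*b*(6/(sqrt(717) + 27)^(1/3) + 2^(1/3)*3^(2/3)*(sqrt(717) + 27)^(1/3))/18) + 4*sqrt(3)*b/3 + 4/3


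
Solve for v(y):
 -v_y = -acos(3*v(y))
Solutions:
 Integral(1/acos(3*_y), (_y, v(y))) = C1 + y


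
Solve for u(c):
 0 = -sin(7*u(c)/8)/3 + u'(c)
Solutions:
 -c/3 + 4*log(cos(7*u(c)/8) - 1)/7 - 4*log(cos(7*u(c)/8) + 1)/7 = C1


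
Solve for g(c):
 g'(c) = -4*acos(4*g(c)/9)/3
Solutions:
 Integral(1/acos(4*_y/9), (_y, g(c))) = C1 - 4*c/3


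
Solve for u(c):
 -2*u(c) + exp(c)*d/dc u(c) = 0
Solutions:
 u(c) = C1*exp(-2*exp(-c))


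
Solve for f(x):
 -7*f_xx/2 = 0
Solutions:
 f(x) = C1 + C2*x


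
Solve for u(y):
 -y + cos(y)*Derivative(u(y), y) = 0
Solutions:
 u(y) = C1 + Integral(y/cos(y), y)


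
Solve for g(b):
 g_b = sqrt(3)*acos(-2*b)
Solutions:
 g(b) = C1 + sqrt(3)*(b*acos(-2*b) + sqrt(1 - 4*b^2)/2)


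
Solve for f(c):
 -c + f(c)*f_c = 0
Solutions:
 f(c) = -sqrt(C1 + c^2)
 f(c) = sqrt(C1 + c^2)


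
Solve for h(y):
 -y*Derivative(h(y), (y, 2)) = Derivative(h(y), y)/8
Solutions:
 h(y) = C1 + C2*y^(7/8)


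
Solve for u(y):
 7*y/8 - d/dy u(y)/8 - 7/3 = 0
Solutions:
 u(y) = C1 + 7*y^2/2 - 56*y/3


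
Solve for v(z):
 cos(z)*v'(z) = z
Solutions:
 v(z) = C1 + Integral(z/cos(z), z)


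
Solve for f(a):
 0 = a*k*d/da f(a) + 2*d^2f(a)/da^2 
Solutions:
 f(a) = Piecewise((-sqrt(pi)*C1*erf(a*sqrt(k)/2)/sqrt(k) - C2, (k > 0) | (k < 0)), (-C1*a - C2, True))


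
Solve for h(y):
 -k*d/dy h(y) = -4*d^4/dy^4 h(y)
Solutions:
 h(y) = C1 + C2*exp(2^(1/3)*k^(1/3)*y/2) + C3*exp(2^(1/3)*k^(1/3)*y*(-1 + sqrt(3)*I)/4) + C4*exp(-2^(1/3)*k^(1/3)*y*(1 + sqrt(3)*I)/4)


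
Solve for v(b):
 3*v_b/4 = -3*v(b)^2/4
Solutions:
 v(b) = 1/(C1 + b)


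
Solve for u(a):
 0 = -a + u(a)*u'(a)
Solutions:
 u(a) = -sqrt(C1 + a^2)
 u(a) = sqrt(C1 + a^2)


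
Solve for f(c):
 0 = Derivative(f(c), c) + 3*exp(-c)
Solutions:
 f(c) = C1 + 3*exp(-c)


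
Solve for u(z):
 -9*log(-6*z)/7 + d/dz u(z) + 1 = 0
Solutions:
 u(z) = C1 + 9*z*log(-z)/7 + z*(-16 + 9*log(6))/7


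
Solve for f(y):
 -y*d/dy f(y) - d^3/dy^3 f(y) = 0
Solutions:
 f(y) = C1 + Integral(C2*airyai(-y) + C3*airybi(-y), y)


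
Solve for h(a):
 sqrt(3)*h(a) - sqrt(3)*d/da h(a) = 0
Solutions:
 h(a) = C1*exp(a)


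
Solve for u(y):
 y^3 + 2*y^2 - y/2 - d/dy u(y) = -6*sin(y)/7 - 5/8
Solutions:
 u(y) = C1 + y^4/4 + 2*y^3/3 - y^2/4 + 5*y/8 - 6*cos(y)/7


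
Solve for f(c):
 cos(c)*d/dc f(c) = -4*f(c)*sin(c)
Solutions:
 f(c) = C1*cos(c)^4


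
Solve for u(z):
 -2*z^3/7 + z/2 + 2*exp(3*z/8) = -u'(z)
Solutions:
 u(z) = C1 + z^4/14 - z^2/4 - 16*exp(3*z/8)/3


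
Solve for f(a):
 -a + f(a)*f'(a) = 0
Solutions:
 f(a) = -sqrt(C1 + a^2)
 f(a) = sqrt(C1 + a^2)


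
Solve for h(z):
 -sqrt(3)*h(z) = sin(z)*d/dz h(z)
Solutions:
 h(z) = C1*(cos(z) + 1)^(sqrt(3)/2)/(cos(z) - 1)^(sqrt(3)/2)


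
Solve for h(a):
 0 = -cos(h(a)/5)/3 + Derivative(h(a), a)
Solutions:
 -a/3 - 5*log(sin(h(a)/5) - 1)/2 + 5*log(sin(h(a)/5) + 1)/2 = C1


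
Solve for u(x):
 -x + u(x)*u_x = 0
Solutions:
 u(x) = -sqrt(C1 + x^2)
 u(x) = sqrt(C1 + x^2)


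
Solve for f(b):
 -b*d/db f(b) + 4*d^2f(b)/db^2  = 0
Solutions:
 f(b) = C1 + C2*erfi(sqrt(2)*b/4)


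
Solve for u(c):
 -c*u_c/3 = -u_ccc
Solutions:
 u(c) = C1 + Integral(C2*airyai(3^(2/3)*c/3) + C3*airybi(3^(2/3)*c/3), c)


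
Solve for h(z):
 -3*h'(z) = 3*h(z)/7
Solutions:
 h(z) = C1*exp(-z/7)


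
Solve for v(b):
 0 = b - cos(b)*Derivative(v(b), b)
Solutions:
 v(b) = C1 + Integral(b/cos(b), b)


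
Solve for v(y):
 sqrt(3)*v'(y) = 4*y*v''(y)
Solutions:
 v(y) = C1 + C2*y^(sqrt(3)/4 + 1)


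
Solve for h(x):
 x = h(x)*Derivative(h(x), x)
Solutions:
 h(x) = -sqrt(C1 + x^2)
 h(x) = sqrt(C1 + x^2)


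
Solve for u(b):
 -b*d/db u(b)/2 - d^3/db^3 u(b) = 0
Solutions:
 u(b) = C1 + Integral(C2*airyai(-2^(2/3)*b/2) + C3*airybi(-2^(2/3)*b/2), b)


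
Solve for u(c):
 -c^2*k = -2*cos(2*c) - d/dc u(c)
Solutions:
 u(c) = C1 + c^3*k/3 - sin(2*c)


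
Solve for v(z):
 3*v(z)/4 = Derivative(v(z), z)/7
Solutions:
 v(z) = C1*exp(21*z/4)


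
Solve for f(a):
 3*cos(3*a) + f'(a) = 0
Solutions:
 f(a) = C1 - sin(3*a)


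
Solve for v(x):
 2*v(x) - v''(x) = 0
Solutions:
 v(x) = C1*exp(-sqrt(2)*x) + C2*exp(sqrt(2)*x)


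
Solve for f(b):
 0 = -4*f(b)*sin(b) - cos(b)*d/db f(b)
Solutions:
 f(b) = C1*cos(b)^4


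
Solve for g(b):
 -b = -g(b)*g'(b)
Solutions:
 g(b) = -sqrt(C1 + b^2)
 g(b) = sqrt(C1 + b^2)


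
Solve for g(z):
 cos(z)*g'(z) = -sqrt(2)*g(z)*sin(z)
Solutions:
 g(z) = C1*cos(z)^(sqrt(2))


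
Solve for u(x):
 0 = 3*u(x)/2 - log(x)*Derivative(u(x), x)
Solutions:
 u(x) = C1*exp(3*li(x)/2)


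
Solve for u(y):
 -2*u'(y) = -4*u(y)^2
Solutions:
 u(y) = -1/(C1 + 2*y)


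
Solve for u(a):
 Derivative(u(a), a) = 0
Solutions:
 u(a) = C1


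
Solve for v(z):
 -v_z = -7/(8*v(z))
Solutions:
 v(z) = -sqrt(C1 + 7*z)/2
 v(z) = sqrt(C1 + 7*z)/2


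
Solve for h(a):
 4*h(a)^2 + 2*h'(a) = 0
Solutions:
 h(a) = 1/(C1 + 2*a)


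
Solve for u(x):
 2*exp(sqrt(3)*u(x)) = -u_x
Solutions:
 u(x) = sqrt(3)*(2*log(1/(C1 + 2*x)) - log(3))/6


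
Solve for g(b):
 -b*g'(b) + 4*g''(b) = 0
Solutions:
 g(b) = C1 + C2*erfi(sqrt(2)*b/4)


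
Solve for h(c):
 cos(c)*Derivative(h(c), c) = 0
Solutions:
 h(c) = C1


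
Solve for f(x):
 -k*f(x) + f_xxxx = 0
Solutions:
 f(x) = C1*exp(-k^(1/4)*x) + C2*exp(k^(1/4)*x) + C3*exp(-I*k^(1/4)*x) + C4*exp(I*k^(1/4)*x)


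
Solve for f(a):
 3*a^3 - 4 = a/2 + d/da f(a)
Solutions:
 f(a) = C1 + 3*a^4/4 - a^2/4 - 4*a


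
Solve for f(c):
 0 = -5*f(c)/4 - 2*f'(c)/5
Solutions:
 f(c) = C1*exp(-25*c/8)


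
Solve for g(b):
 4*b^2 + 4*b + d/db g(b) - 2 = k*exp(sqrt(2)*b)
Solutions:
 g(b) = C1 - 4*b^3/3 - 2*b^2 + 2*b + sqrt(2)*k*exp(sqrt(2)*b)/2


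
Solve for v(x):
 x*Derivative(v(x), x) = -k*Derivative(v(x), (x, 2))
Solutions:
 v(x) = C1 + C2*sqrt(k)*erf(sqrt(2)*x*sqrt(1/k)/2)


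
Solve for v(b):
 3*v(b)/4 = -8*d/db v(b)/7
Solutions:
 v(b) = C1*exp(-21*b/32)


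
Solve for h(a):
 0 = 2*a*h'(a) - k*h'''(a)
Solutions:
 h(a) = C1 + Integral(C2*airyai(2^(1/3)*a*(1/k)^(1/3)) + C3*airybi(2^(1/3)*a*(1/k)^(1/3)), a)


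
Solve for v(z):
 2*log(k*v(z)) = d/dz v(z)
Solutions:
 li(k*v(z))/k = C1 + 2*z


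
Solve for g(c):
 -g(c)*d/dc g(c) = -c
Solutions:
 g(c) = -sqrt(C1 + c^2)
 g(c) = sqrt(C1 + c^2)


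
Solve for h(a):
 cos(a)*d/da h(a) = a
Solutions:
 h(a) = C1 + Integral(a/cos(a), a)


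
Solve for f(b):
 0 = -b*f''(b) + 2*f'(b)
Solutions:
 f(b) = C1 + C2*b^3


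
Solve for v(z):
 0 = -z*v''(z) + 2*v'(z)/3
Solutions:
 v(z) = C1 + C2*z^(5/3)


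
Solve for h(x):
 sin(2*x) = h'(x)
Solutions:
 h(x) = C1 - cos(2*x)/2


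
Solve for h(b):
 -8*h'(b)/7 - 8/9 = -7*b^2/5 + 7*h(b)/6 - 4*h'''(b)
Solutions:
 h(b) = C1*exp(-b*(16*882^(1/3)/(61*sqrt(273) + 1029)^(1/3) + 84^(1/3)*(61*sqrt(273) + 1029)^(1/3))/168)*sin(3^(1/6)*b*(-28^(1/3)*3^(2/3)*(61*sqrt(273) + 1029)^(1/3) + 48*98^(1/3)/(61*sqrt(273) + 1029)^(1/3))/168) + C2*exp(-b*(16*882^(1/3)/(61*sqrt(273) + 1029)^(1/3) + 84^(1/3)*(61*sqrt(273) + 1029)^(1/3))/168)*cos(3^(1/6)*b*(-28^(1/3)*3^(2/3)*(61*sqrt(273) + 1029)^(1/3) + 48*98^(1/3)/(61*sqrt(273) + 1029)^(1/3))/168) + C3*exp(b*(16*882^(1/3)/(61*sqrt(273) + 1029)^(1/3) + 84^(1/3)*(61*sqrt(273) + 1029)^(1/3))/84) + 6*b^2/5 - 576*b/245 + 55504/36015


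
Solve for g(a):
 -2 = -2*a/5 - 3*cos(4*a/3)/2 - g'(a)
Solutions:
 g(a) = C1 - a^2/5 + 2*a - 9*sin(4*a/3)/8


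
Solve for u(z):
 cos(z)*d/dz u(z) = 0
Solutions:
 u(z) = C1


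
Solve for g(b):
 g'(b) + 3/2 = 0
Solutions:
 g(b) = C1 - 3*b/2


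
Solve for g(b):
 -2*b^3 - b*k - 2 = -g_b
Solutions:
 g(b) = C1 + b^4/2 + b^2*k/2 + 2*b


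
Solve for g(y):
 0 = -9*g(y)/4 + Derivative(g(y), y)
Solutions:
 g(y) = C1*exp(9*y/4)


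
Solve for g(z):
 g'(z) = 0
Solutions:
 g(z) = C1


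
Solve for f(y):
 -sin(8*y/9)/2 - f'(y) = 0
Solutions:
 f(y) = C1 + 9*cos(8*y/9)/16


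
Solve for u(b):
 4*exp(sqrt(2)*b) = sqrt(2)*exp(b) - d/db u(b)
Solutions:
 u(b) = C1 + sqrt(2)*exp(b) - 2*sqrt(2)*exp(sqrt(2)*b)


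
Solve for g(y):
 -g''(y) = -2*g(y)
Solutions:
 g(y) = C1*exp(-sqrt(2)*y) + C2*exp(sqrt(2)*y)


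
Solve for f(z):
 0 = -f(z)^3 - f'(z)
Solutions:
 f(z) = -sqrt(2)*sqrt(-1/(C1 - z))/2
 f(z) = sqrt(2)*sqrt(-1/(C1 - z))/2


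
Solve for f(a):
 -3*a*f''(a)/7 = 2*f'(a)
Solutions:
 f(a) = C1 + C2/a^(11/3)


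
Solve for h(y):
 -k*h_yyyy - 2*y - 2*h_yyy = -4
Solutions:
 h(y) = C1 + C2*y + C3*y^2 + C4*exp(-2*y/k) - y^4/24 + y^3*(k + 4)/12


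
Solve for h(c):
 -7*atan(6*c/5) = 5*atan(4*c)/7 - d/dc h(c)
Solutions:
 h(c) = C1 + 7*c*atan(6*c/5) + 5*c*atan(4*c)/7 - 5*log(16*c^2 + 1)/56 - 35*log(36*c^2 + 25)/12


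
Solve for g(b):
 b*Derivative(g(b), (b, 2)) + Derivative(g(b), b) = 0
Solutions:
 g(b) = C1 + C2*log(b)


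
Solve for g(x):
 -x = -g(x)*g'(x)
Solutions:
 g(x) = -sqrt(C1 + x^2)
 g(x) = sqrt(C1 + x^2)


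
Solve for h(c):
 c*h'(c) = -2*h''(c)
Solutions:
 h(c) = C1 + C2*erf(c/2)


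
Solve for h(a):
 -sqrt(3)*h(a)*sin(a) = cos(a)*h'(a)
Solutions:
 h(a) = C1*cos(a)^(sqrt(3))


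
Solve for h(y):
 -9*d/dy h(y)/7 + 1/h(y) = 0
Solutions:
 h(y) = -sqrt(C1 + 14*y)/3
 h(y) = sqrt(C1 + 14*y)/3


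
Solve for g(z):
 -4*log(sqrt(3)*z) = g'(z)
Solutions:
 g(z) = C1 - 4*z*log(z) - z*log(9) + 4*z


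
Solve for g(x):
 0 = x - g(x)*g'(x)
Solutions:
 g(x) = -sqrt(C1 + x^2)
 g(x) = sqrt(C1 + x^2)


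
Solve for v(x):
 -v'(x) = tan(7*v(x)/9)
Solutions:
 v(x) = -9*asin(C1*exp(-7*x/9))/7 + 9*pi/7
 v(x) = 9*asin(C1*exp(-7*x/9))/7


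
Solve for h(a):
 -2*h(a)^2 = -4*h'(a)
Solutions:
 h(a) = -2/(C1 + a)


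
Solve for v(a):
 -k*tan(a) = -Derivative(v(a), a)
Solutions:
 v(a) = C1 - k*log(cos(a))


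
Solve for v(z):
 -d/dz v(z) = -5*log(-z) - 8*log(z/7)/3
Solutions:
 v(z) = C1 + 23*z*log(z)/3 + z*(-23/3 - 8*log(7)/3 + 5*I*pi)


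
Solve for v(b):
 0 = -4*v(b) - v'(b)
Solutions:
 v(b) = C1*exp(-4*b)


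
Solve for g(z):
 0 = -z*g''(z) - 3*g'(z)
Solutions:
 g(z) = C1 + C2/z^2


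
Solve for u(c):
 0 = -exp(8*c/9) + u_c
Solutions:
 u(c) = C1 + 9*exp(8*c/9)/8


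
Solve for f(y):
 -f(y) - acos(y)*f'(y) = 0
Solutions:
 f(y) = C1*exp(-Integral(1/acos(y), y))


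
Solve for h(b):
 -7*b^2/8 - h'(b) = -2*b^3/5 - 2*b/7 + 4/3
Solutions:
 h(b) = C1 + b^4/10 - 7*b^3/24 + b^2/7 - 4*b/3


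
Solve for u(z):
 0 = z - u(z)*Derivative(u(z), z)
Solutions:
 u(z) = -sqrt(C1 + z^2)
 u(z) = sqrt(C1 + z^2)


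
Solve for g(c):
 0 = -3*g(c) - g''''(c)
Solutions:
 g(c) = (C1*sin(sqrt(2)*3^(1/4)*c/2) + C2*cos(sqrt(2)*3^(1/4)*c/2))*exp(-sqrt(2)*3^(1/4)*c/2) + (C3*sin(sqrt(2)*3^(1/4)*c/2) + C4*cos(sqrt(2)*3^(1/4)*c/2))*exp(sqrt(2)*3^(1/4)*c/2)


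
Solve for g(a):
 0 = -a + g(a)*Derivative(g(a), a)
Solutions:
 g(a) = -sqrt(C1 + a^2)
 g(a) = sqrt(C1 + a^2)


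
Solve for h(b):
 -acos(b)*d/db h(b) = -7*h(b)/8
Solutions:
 h(b) = C1*exp(7*Integral(1/acos(b), b)/8)


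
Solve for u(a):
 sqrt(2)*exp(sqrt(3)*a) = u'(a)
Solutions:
 u(a) = C1 + sqrt(6)*exp(sqrt(3)*a)/3


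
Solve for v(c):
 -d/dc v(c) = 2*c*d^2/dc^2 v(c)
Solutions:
 v(c) = C1 + C2*sqrt(c)


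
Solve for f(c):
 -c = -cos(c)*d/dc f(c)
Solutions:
 f(c) = C1 + Integral(c/cos(c), c)


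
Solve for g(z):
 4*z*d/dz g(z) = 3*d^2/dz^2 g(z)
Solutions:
 g(z) = C1 + C2*erfi(sqrt(6)*z/3)


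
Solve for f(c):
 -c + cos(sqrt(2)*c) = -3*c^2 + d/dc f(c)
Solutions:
 f(c) = C1 + c^3 - c^2/2 + sqrt(2)*sin(sqrt(2)*c)/2


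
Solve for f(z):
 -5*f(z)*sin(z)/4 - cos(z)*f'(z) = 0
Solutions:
 f(z) = C1*cos(z)^(5/4)


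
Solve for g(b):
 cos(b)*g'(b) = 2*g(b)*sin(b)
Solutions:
 g(b) = C1/cos(b)^2


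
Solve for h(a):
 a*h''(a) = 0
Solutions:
 h(a) = C1 + C2*a


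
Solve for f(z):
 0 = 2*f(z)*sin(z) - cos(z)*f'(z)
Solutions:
 f(z) = C1/cos(z)^2


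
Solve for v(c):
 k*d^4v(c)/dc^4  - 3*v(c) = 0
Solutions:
 v(c) = C1*exp(-3^(1/4)*c*(1/k)^(1/4)) + C2*exp(3^(1/4)*c*(1/k)^(1/4)) + C3*exp(-3^(1/4)*I*c*(1/k)^(1/4)) + C4*exp(3^(1/4)*I*c*(1/k)^(1/4))


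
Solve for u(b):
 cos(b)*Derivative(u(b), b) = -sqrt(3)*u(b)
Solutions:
 u(b) = C1*(sin(b) - 1)^(sqrt(3)/2)/(sin(b) + 1)^(sqrt(3)/2)


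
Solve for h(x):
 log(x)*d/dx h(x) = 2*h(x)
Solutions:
 h(x) = C1*exp(2*li(x))


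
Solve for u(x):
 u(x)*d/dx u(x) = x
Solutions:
 u(x) = -sqrt(C1 + x^2)
 u(x) = sqrt(C1 + x^2)


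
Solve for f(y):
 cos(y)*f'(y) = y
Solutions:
 f(y) = C1 + Integral(y/cos(y), y)


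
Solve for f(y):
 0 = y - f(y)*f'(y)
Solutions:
 f(y) = -sqrt(C1 + y^2)
 f(y) = sqrt(C1 + y^2)


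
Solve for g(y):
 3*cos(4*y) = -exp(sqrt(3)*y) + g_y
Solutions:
 g(y) = C1 + sqrt(3)*exp(sqrt(3)*y)/3 + 3*sin(4*y)/4


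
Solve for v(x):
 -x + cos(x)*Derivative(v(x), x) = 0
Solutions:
 v(x) = C1 + Integral(x/cos(x), x)


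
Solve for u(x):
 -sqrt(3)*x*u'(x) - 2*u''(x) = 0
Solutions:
 u(x) = C1 + C2*erf(3^(1/4)*x/2)


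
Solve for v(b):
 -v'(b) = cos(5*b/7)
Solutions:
 v(b) = C1 - 7*sin(5*b/7)/5


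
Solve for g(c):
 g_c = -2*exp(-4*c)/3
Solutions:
 g(c) = C1 + exp(-4*c)/6


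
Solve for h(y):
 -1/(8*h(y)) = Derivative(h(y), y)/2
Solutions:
 h(y) = -sqrt(C1 - 2*y)/2
 h(y) = sqrt(C1 - 2*y)/2


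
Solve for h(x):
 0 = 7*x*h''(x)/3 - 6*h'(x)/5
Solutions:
 h(x) = C1 + C2*x^(53/35)


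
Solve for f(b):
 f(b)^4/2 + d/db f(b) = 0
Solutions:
 f(b) = 2^(1/3)*(1/(C1 + 3*b))^(1/3)
 f(b) = 2^(1/3)*(-3^(2/3) - 3*3^(1/6)*I)*(1/(C1 + b))^(1/3)/6
 f(b) = 2^(1/3)*(-3^(2/3) + 3*3^(1/6)*I)*(1/(C1 + b))^(1/3)/6


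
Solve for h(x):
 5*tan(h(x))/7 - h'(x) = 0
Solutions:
 h(x) = pi - asin(C1*exp(5*x/7))
 h(x) = asin(C1*exp(5*x/7))


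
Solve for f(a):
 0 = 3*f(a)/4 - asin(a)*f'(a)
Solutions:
 f(a) = C1*exp(3*Integral(1/asin(a), a)/4)


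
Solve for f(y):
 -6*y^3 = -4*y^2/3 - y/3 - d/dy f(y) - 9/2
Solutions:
 f(y) = C1 + 3*y^4/2 - 4*y^3/9 - y^2/6 - 9*y/2


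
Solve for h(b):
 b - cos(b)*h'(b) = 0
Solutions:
 h(b) = C1 + Integral(b/cos(b), b)


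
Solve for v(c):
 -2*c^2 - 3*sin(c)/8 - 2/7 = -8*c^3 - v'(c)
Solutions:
 v(c) = C1 - 2*c^4 + 2*c^3/3 + 2*c/7 - 3*cos(c)/8


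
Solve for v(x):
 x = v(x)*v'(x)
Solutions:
 v(x) = -sqrt(C1 + x^2)
 v(x) = sqrt(C1 + x^2)


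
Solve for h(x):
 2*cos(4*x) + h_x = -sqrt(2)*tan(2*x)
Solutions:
 h(x) = C1 + sqrt(2)*log(cos(2*x))/2 - sin(4*x)/2


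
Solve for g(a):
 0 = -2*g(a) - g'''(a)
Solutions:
 g(a) = C3*exp(-2^(1/3)*a) + (C1*sin(2^(1/3)*sqrt(3)*a/2) + C2*cos(2^(1/3)*sqrt(3)*a/2))*exp(2^(1/3)*a/2)


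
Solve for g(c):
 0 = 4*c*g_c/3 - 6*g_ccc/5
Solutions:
 g(c) = C1 + Integral(C2*airyai(30^(1/3)*c/3) + C3*airybi(30^(1/3)*c/3), c)


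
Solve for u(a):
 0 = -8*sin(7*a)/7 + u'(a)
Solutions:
 u(a) = C1 - 8*cos(7*a)/49


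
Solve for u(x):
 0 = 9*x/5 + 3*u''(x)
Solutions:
 u(x) = C1 + C2*x - x^3/10


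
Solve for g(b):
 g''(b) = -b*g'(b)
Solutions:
 g(b) = C1 + C2*erf(sqrt(2)*b/2)


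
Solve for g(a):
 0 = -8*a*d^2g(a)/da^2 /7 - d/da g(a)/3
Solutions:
 g(a) = C1 + C2*a^(17/24)


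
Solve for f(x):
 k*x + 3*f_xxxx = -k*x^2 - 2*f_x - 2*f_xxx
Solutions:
 f(x) = C1 + C2*exp(x*(-4 + 4/(9*sqrt(777) + 251)^(1/3) + (9*sqrt(777) + 251)^(1/3))/18)*sin(sqrt(3)*x*(-(9*sqrt(777) + 251)^(1/3) + 4/(9*sqrt(777) + 251)^(1/3))/18) + C3*exp(x*(-4 + 4/(9*sqrt(777) + 251)^(1/3) + (9*sqrt(777) + 251)^(1/3))/18)*cos(sqrt(3)*x*(-(9*sqrt(777) + 251)^(1/3) + 4/(9*sqrt(777) + 251)^(1/3))/18) + C4*exp(-x*(4/(9*sqrt(777) + 251)^(1/3) + 2 + (9*sqrt(777) + 251)^(1/3))/9) - k*x^3/6 - k*x^2/4 + k*x


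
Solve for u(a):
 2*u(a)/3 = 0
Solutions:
 u(a) = 0


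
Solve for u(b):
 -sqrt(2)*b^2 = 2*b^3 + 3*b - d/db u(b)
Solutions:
 u(b) = C1 + b^4/2 + sqrt(2)*b^3/3 + 3*b^2/2


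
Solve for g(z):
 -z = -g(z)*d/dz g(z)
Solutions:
 g(z) = -sqrt(C1 + z^2)
 g(z) = sqrt(C1 + z^2)


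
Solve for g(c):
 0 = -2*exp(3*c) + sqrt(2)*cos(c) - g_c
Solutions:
 g(c) = C1 - 2*exp(3*c)/3 + sqrt(2)*sin(c)


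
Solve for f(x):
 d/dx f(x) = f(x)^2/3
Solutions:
 f(x) = -3/(C1 + x)


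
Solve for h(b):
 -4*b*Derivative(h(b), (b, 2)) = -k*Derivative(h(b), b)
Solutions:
 h(b) = C1 + b^(re(k)/4 + 1)*(C2*sin(log(b)*Abs(im(k))/4) + C3*cos(log(b)*im(k)/4))


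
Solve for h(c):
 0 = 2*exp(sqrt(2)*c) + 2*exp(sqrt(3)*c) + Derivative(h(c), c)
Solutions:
 h(c) = C1 - sqrt(2)*exp(sqrt(2)*c) - 2*sqrt(3)*exp(sqrt(3)*c)/3


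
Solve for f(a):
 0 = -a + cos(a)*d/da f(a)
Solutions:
 f(a) = C1 + Integral(a/cos(a), a)


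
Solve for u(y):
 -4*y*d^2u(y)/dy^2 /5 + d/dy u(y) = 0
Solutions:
 u(y) = C1 + C2*y^(9/4)


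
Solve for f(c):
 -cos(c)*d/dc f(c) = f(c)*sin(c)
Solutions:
 f(c) = C1*cos(c)


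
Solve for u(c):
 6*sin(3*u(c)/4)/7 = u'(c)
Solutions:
 -6*c/7 + 2*log(cos(3*u(c)/4) - 1)/3 - 2*log(cos(3*u(c)/4) + 1)/3 = C1


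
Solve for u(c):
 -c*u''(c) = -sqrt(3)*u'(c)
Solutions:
 u(c) = C1 + C2*c^(1 + sqrt(3))


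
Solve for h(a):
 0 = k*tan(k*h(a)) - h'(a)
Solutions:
 h(a) = Piecewise((-asin(exp(C1*k + a*k^2))/k + pi/k, Ne(k, 0)), (nan, True))
 h(a) = Piecewise((asin(exp(C1*k + a*k^2))/k, Ne(k, 0)), (nan, True))


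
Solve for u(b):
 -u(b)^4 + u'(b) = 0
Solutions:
 u(b) = (-1/(C1 + 3*b))^(1/3)
 u(b) = (-1/(C1 + b))^(1/3)*(-3^(2/3) - 3*3^(1/6)*I)/6
 u(b) = (-1/(C1 + b))^(1/3)*(-3^(2/3) + 3*3^(1/6)*I)/6


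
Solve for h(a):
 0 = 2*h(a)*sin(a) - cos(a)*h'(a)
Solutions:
 h(a) = C1/cos(a)^2


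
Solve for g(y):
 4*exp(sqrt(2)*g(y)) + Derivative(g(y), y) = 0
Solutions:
 g(y) = sqrt(2)*(2*log(1/(C1 + 4*y)) - log(2))/4


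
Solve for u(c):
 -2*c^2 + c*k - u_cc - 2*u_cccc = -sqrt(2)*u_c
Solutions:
 u(c) = C1 + C4*exp(sqrt(2)*c/2) + sqrt(2)*c^3/3 - sqrt(2)*c^2*k/4 + c^2 - c*k/2 + sqrt(2)*c + (C2*sin(sqrt(14)*c/4) + C3*cos(sqrt(14)*c/4))*exp(-sqrt(2)*c/4)


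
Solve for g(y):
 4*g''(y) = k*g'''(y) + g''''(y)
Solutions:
 g(y) = C1 + C2*y + C3*exp(y*(-k + sqrt(k^2 + 16))/2) + C4*exp(-y*(k + sqrt(k^2 + 16))/2)


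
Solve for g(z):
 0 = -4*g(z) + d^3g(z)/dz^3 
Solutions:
 g(z) = C3*exp(2^(2/3)*z) + (C1*sin(2^(2/3)*sqrt(3)*z/2) + C2*cos(2^(2/3)*sqrt(3)*z/2))*exp(-2^(2/3)*z/2)


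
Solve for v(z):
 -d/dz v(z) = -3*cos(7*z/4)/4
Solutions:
 v(z) = C1 + 3*sin(7*z/4)/7


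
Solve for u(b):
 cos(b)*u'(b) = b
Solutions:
 u(b) = C1 + Integral(b/cos(b), b)


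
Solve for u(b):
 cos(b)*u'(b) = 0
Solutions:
 u(b) = C1


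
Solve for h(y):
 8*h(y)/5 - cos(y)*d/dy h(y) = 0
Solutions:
 h(y) = C1*(sin(y) + 1)^(4/5)/(sin(y) - 1)^(4/5)


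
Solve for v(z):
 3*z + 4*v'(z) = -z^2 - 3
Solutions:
 v(z) = C1 - z^3/12 - 3*z^2/8 - 3*z/4


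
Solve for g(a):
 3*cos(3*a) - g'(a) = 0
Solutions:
 g(a) = C1 + sin(3*a)


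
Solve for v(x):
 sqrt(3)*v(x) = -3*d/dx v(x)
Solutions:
 v(x) = C1*exp(-sqrt(3)*x/3)


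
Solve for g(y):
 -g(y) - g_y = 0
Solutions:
 g(y) = C1*exp(-y)


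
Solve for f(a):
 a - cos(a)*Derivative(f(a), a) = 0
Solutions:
 f(a) = C1 + Integral(a/cos(a), a)


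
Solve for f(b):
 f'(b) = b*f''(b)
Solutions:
 f(b) = C1 + C2*b^2


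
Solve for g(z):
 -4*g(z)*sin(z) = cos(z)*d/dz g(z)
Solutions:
 g(z) = C1*cos(z)^4


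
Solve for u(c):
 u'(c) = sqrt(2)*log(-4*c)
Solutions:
 u(c) = C1 + sqrt(2)*c*log(-c) + sqrt(2)*c*(-1 + 2*log(2))


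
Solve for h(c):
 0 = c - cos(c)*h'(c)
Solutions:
 h(c) = C1 + Integral(c/cos(c), c)


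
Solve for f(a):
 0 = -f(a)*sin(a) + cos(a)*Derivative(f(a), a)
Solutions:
 f(a) = C1/cos(a)


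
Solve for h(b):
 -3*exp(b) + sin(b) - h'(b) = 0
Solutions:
 h(b) = C1 - 3*exp(b) - cos(b)


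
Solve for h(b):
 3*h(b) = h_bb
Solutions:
 h(b) = C1*exp(-sqrt(3)*b) + C2*exp(sqrt(3)*b)


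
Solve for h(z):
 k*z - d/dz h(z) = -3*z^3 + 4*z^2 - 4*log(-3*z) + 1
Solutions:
 h(z) = C1 + k*z^2/2 + 3*z^4/4 - 4*z^3/3 + 4*z*log(-z) + z*(-5 + 4*log(3))


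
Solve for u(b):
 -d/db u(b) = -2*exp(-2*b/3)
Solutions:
 u(b) = C1 - 3*exp(-2*b/3)


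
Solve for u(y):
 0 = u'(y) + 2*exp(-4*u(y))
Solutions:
 u(y) = log(-I*(C1 - 8*y)^(1/4))
 u(y) = log(I*(C1 - 8*y)^(1/4))
 u(y) = log(-(C1 - 8*y)^(1/4))
 u(y) = log(C1 - 8*y)/4


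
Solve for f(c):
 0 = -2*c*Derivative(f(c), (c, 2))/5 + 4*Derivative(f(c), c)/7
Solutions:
 f(c) = C1 + C2*c^(17/7)


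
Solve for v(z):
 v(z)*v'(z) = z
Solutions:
 v(z) = -sqrt(C1 + z^2)
 v(z) = sqrt(C1 + z^2)


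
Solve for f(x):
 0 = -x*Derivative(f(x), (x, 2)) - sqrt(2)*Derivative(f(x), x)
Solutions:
 f(x) = C1 + C2*x^(1 - sqrt(2))


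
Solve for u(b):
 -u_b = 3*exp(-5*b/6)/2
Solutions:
 u(b) = C1 + 9*exp(-5*b/6)/5


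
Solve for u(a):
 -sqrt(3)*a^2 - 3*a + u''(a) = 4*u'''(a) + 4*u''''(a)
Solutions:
 u(a) = C1 + C2*a + C3*exp(a*(-1 + sqrt(2))/2) + C4*exp(-a*(1 + sqrt(2))/2) + sqrt(3)*a^4/12 + a^3*(3 + 8*sqrt(3))/6 + 2*a^2*(3 + 10*sqrt(3))


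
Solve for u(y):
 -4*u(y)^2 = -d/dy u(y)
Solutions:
 u(y) = -1/(C1 + 4*y)


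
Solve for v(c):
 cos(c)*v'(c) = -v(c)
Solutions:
 v(c) = C1*sqrt(sin(c) - 1)/sqrt(sin(c) + 1)


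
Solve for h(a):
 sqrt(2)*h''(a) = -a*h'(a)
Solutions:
 h(a) = C1 + C2*erf(2^(1/4)*a/2)


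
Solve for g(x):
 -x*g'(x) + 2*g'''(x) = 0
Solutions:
 g(x) = C1 + Integral(C2*airyai(2^(2/3)*x/2) + C3*airybi(2^(2/3)*x/2), x)


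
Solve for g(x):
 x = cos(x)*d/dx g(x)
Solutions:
 g(x) = C1 + Integral(x/cos(x), x)


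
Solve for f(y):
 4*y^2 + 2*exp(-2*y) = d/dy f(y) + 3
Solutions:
 f(y) = C1 + 4*y^3/3 - 3*y - exp(-2*y)


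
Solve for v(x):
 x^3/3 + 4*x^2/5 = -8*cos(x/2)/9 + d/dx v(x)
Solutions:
 v(x) = C1 + x^4/12 + 4*x^3/15 + 16*sin(x/2)/9


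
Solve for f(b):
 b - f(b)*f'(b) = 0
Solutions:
 f(b) = -sqrt(C1 + b^2)
 f(b) = sqrt(C1 + b^2)


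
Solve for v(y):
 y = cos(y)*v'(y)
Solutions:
 v(y) = C1 + Integral(y/cos(y), y)


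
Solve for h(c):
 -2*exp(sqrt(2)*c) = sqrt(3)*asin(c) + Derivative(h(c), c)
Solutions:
 h(c) = C1 - sqrt(3)*(c*asin(c) + sqrt(1 - c^2)) - sqrt(2)*exp(sqrt(2)*c)


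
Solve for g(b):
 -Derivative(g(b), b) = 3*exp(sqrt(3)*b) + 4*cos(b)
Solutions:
 g(b) = C1 - sqrt(3)*exp(sqrt(3)*b) - 4*sin(b)


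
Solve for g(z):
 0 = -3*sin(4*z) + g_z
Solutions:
 g(z) = C1 - 3*cos(4*z)/4


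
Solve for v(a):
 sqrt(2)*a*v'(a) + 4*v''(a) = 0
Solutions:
 v(a) = C1 + C2*erf(2^(3/4)*a/4)


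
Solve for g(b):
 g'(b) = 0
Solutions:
 g(b) = C1


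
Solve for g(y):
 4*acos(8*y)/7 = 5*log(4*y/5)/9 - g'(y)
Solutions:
 g(y) = C1 + 5*y*log(y)/9 - 4*y*acos(8*y)/7 - 5*y*log(5)/9 - 5*y/9 + 10*y*log(2)/9 + sqrt(1 - 64*y^2)/14


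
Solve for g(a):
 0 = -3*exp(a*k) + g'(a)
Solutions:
 g(a) = C1 + 3*exp(a*k)/k


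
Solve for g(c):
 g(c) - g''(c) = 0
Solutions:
 g(c) = C1*exp(-c) + C2*exp(c)


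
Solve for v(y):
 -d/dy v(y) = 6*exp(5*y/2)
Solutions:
 v(y) = C1 - 12*exp(5*y/2)/5


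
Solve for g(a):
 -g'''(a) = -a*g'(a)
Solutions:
 g(a) = C1 + Integral(C2*airyai(a) + C3*airybi(a), a)


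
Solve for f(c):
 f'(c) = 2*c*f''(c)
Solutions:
 f(c) = C1 + C2*c^(3/2)


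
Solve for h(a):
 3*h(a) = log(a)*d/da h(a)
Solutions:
 h(a) = C1*exp(3*li(a))


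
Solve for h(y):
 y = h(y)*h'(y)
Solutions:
 h(y) = -sqrt(C1 + y^2)
 h(y) = sqrt(C1 + y^2)


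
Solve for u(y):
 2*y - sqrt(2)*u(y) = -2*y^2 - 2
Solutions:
 u(y) = sqrt(2)*(y^2 + y + 1)


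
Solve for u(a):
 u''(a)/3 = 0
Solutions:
 u(a) = C1 + C2*a


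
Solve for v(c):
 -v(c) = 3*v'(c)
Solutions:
 v(c) = C1*exp(-c/3)


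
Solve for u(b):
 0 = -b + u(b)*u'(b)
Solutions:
 u(b) = -sqrt(C1 + b^2)
 u(b) = sqrt(C1 + b^2)


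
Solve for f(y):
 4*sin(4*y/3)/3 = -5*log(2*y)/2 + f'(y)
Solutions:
 f(y) = C1 + 5*y*log(y)/2 - 5*y/2 + 5*y*log(2)/2 - cos(4*y/3)


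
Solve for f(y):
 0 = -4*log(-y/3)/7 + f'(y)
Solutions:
 f(y) = C1 + 4*y*log(-y)/7 + 4*y*(-log(3) - 1)/7


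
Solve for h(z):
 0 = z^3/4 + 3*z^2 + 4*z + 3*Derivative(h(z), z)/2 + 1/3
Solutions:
 h(z) = C1 - z^4/24 - 2*z^3/3 - 4*z^2/3 - 2*z/9


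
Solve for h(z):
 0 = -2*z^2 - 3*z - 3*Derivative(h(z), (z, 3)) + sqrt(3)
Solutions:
 h(z) = C1 + C2*z + C3*z^2 - z^5/90 - z^4/24 + sqrt(3)*z^3/18


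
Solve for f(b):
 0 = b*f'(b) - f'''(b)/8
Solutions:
 f(b) = C1 + Integral(C2*airyai(2*b) + C3*airybi(2*b), b)


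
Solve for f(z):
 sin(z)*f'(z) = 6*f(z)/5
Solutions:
 f(z) = C1*(cos(z) - 1)^(3/5)/(cos(z) + 1)^(3/5)


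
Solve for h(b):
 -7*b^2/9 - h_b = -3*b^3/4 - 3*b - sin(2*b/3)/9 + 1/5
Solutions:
 h(b) = C1 + 3*b^4/16 - 7*b^3/27 + 3*b^2/2 - b/5 - cos(2*b/3)/6


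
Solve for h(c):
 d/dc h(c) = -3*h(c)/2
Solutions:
 h(c) = C1*exp(-3*c/2)


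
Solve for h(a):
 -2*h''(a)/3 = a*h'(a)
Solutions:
 h(a) = C1 + C2*erf(sqrt(3)*a/2)


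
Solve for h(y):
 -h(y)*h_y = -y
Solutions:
 h(y) = -sqrt(C1 + y^2)
 h(y) = sqrt(C1 + y^2)


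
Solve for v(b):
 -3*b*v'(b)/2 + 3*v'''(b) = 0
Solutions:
 v(b) = C1 + Integral(C2*airyai(2^(2/3)*b/2) + C3*airybi(2^(2/3)*b/2), b)


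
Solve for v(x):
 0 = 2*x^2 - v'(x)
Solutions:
 v(x) = C1 + 2*x^3/3


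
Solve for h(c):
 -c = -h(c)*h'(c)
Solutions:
 h(c) = -sqrt(C1 + c^2)
 h(c) = sqrt(C1 + c^2)


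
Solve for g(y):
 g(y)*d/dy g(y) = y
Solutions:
 g(y) = -sqrt(C1 + y^2)
 g(y) = sqrt(C1 + y^2)


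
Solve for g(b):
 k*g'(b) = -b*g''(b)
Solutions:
 g(b) = C1 + b^(1 - re(k))*(C2*sin(log(b)*Abs(im(k))) + C3*cos(log(b)*im(k)))


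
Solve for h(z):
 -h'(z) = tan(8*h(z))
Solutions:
 h(z) = -asin(C1*exp(-8*z))/8 + pi/8
 h(z) = asin(C1*exp(-8*z))/8


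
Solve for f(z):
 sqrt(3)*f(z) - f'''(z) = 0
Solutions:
 f(z) = C3*exp(3^(1/6)*z) + (C1*sin(3^(2/3)*z/2) + C2*cos(3^(2/3)*z/2))*exp(-3^(1/6)*z/2)


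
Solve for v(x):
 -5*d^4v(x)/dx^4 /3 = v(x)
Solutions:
 v(x) = (C1*sin(sqrt(2)*3^(1/4)*5^(3/4)*x/10) + C2*cos(sqrt(2)*3^(1/4)*5^(3/4)*x/10))*exp(-sqrt(2)*3^(1/4)*5^(3/4)*x/10) + (C3*sin(sqrt(2)*3^(1/4)*5^(3/4)*x/10) + C4*cos(sqrt(2)*3^(1/4)*5^(3/4)*x/10))*exp(sqrt(2)*3^(1/4)*5^(3/4)*x/10)


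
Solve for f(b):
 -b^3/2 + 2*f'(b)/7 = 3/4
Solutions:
 f(b) = C1 + 7*b^4/16 + 21*b/8


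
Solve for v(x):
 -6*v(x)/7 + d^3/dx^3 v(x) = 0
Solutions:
 v(x) = C3*exp(6^(1/3)*7^(2/3)*x/7) + (C1*sin(2^(1/3)*3^(5/6)*7^(2/3)*x/14) + C2*cos(2^(1/3)*3^(5/6)*7^(2/3)*x/14))*exp(-6^(1/3)*7^(2/3)*x/14)


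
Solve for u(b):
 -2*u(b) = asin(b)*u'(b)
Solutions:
 u(b) = C1*exp(-2*Integral(1/asin(b), b))


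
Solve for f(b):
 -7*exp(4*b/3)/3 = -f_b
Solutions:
 f(b) = C1 + 7*exp(4*b/3)/4


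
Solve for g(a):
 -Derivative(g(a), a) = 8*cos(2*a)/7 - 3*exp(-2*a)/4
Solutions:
 g(a) = C1 - 4*sin(2*a)/7 - 3*exp(-2*a)/8


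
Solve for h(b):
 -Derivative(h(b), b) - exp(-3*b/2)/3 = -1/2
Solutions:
 h(b) = C1 + b/2 + 2*exp(-3*b/2)/9


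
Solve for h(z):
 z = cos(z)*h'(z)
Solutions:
 h(z) = C1 + Integral(z/cos(z), z)


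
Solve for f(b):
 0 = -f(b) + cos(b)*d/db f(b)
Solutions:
 f(b) = C1*sqrt(sin(b) + 1)/sqrt(sin(b) - 1)


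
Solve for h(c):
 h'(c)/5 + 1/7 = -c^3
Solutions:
 h(c) = C1 - 5*c^4/4 - 5*c/7


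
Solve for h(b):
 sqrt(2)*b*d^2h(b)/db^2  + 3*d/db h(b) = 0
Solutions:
 h(b) = C1 + C2*b^(1 - 3*sqrt(2)/2)


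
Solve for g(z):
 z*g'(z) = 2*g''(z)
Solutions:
 g(z) = C1 + C2*erfi(z/2)


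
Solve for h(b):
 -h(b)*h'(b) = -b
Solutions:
 h(b) = -sqrt(C1 + b^2)
 h(b) = sqrt(C1 + b^2)


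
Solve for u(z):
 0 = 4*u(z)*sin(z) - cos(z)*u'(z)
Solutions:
 u(z) = C1/cos(z)^4


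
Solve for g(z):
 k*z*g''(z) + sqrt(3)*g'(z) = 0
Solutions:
 g(z) = C1 + z^(((re(k) - sqrt(3))*re(k) + im(k)^2)/(re(k)^2 + im(k)^2))*(C2*sin(sqrt(3)*log(z)*Abs(im(k))/(re(k)^2 + im(k)^2)) + C3*cos(sqrt(3)*log(z)*im(k)/(re(k)^2 + im(k)^2)))


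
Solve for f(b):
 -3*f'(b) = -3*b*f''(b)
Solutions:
 f(b) = C1 + C2*b^2


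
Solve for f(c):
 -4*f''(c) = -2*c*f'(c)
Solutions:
 f(c) = C1 + C2*erfi(c/2)


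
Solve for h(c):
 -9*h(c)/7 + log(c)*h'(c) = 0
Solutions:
 h(c) = C1*exp(9*li(c)/7)


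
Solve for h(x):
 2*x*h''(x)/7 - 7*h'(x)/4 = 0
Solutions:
 h(x) = C1 + C2*x^(57/8)


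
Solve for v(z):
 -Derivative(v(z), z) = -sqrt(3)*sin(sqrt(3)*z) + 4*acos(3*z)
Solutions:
 v(z) = C1 - 4*z*acos(3*z) + 4*sqrt(1 - 9*z^2)/3 - cos(sqrt(3)*z)


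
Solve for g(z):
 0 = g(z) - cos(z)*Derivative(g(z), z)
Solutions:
 g(z) = C1*sqrt(sin(z) + 1)/sqrt(sin(z) - 1)


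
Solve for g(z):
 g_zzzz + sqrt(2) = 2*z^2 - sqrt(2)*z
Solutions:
 g(z) = C1 + C2*z + C3*z^2 + C4*z^3 + z^6/180 - sqrt(2)*z^5/120 - sqrt(2)*z^4/24


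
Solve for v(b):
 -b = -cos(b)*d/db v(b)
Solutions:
 v(b) = C1 + Integral(b/cos(b), b)


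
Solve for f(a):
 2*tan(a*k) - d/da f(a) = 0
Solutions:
 f(a) = C1 + 2*Piecewise((-log(cos(a*k))/k, Ne(k, 0)), (0, True))


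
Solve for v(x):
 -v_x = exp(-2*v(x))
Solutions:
 v(x) = log(-sqrt(C1 - 2*x))
 v(x) = log(C1 - 2*x)/2


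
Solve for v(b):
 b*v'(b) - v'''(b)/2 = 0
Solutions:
 v(b) = C1 + Integral(C2*airyai(2^(1/3)*b) + C3*airybi(2^(1/3)*b), b)


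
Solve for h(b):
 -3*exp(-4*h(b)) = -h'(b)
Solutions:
 h(b) = log(-I*(C1 + 12*b)^(1/4))
 h(b) = log(I*(C1 + 12*b)^(1/4))
 h(b) = log(-(C1 + 12*b)^(1/4))
 h(b) = log(C1 + 12*b)/4


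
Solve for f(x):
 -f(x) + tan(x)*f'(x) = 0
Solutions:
 f(x) = C1*sin(x)


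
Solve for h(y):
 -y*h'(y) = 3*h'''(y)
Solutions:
 h(y) = C1 + Integral(C2*airyai(-3^(2/3)*y/3) + C3*airybi(-3^(2/3)*y/3), y)


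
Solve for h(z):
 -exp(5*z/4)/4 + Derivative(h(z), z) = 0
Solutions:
 h(z) = C1 + exp(5*z/4)/5


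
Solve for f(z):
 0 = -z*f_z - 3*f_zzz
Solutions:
 f(z) = C1 + Integral(C2*airyai(-3^(2/3)*z/3) + C3*airybi(-3^(2/3)*z/3), z)


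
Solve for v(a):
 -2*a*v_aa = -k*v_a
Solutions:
 v(a) = C1 + a^(re(k)/2 + 1)*(C2*sin(log(a)*Abs(im(k))/2) + C3*cos(log(a)*im(k)/2))


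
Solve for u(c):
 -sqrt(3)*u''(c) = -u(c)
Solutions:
 u(c) = C1*exp(-3^(3/4)*c/3) + C2*exp(3^(3/4)*c/3)


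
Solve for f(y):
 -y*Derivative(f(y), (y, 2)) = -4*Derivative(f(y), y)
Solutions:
 f(y) = C1 + C2*y^5


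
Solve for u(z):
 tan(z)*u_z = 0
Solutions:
 u(z) = C1


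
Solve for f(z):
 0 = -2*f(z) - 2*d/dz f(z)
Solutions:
 f(z) = C1*exp(-z)


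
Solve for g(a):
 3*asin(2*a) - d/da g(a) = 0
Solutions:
 g(a) = C1 + 3*a*asin(2*a) + 3*sqrt(1 - 4*a^2)/2


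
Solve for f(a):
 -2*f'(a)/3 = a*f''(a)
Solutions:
 f(a) = C1 + C2*a^(1/3)


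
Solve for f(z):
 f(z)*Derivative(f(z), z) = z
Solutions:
 f(z) = -sqrt(C1 + z^2)
 f(z) = sqrt(C1 + z^2)


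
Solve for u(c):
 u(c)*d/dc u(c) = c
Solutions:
 u(c) = -sqrt(C1 + c^2)
 u(c) = sqrt(C1 + c^2)


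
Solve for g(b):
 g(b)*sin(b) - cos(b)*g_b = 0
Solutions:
 g(b) = C1/cos(b)


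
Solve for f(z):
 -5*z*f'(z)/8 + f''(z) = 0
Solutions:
 f(z) = C1 + C2*erfi(sqrt(5)*z/4)


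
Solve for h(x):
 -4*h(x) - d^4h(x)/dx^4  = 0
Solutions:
 h(x) = (C1*sin(x) + C2*cos(x))*exp(-x) + (C3*sin(x) + C4*cos(x))*exp(x)


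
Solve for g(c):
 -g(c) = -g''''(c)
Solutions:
 g(c) = C1*exp(-c) + C2*exp(c) + C3*sin(c) + C4*cos(c)


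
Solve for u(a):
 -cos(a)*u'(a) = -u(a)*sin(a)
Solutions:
 u(a) = C1/cos(a)


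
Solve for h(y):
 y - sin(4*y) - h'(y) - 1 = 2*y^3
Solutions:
 h(y) = C1 - y^4/2 + y^2/2 - y + cos(4*y)/4


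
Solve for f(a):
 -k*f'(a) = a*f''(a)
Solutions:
 f(a) = C1 + a^(1 - re(k))*(C2*sin(log(a)*Abs(im(k))) + C3*cos(log(a)*im(k)))


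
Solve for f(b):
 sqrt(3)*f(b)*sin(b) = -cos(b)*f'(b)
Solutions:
 f(b) = C1*cos(b)^(sqrt(3))


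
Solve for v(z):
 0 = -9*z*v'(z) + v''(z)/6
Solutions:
 v(z) = C1 + C2*erfi(3*sqrt(3)*z)


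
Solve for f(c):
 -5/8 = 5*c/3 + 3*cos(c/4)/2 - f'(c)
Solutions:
 f(c) = C1 + 5*c^2/6 + 5*c/8 + 6*sin(c/4)


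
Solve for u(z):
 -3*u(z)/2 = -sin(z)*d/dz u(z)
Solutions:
 u(z) = C1*(cos(z) - 1)^(3/4)/(cos(z) + 1)^(3/4)


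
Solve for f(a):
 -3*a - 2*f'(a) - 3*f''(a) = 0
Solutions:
 f(a) = C1 + C2*exp(-2*a/3) - 3*a^2/4 + 9*a/4


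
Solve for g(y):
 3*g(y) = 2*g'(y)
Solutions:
 g(y) = C1*exp(3*y/2)


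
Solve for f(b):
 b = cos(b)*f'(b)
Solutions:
 f(b) = C1 + Integral(b/cos(b), b)


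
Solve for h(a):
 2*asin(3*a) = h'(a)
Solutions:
 h(a) = C1 + 2*a*asin(3*a) + 2*sqrt(1 - 9*a^2)/3


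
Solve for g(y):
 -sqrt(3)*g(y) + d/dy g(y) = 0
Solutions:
 g(y) = C1*exp(sqrt(3)*y)


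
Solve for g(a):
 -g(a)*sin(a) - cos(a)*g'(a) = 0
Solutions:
 g(a) = C1*cos(a)


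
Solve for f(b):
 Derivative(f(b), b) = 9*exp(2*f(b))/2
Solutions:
 f(b) = log(-sqrt(-1/(C1 + 9*b)))
 f(b) = log(-1/(C1 + 9*b))/2


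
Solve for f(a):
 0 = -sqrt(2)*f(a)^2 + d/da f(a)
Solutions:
 f(a) = -1/(C1 + sqrt(2)*a)


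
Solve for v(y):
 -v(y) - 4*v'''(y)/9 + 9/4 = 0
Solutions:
 v(y) = C3*exp(-2^(1/3)*3^(2/3)*y/2) + (C1*sin(3*2^(1/3)*3^(1/6)*y/4) + C2*cos(3*2^(1/3)*3^(1/6)*y/4))*exp(2^(1/3)*3^(2/3)*y/4) + 9/4


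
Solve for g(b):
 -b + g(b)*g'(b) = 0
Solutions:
 g(b) = -sqrt(C1 + b^2)
 g(b) = sqrt(C1 + b^2)


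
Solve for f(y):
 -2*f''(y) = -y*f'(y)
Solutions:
 f(y) = C1 + C2*erfi(y/2)


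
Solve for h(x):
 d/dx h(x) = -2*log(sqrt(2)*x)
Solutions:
 h(x) = C1 - 2*x*log(x) - x*log(2) + 2*x


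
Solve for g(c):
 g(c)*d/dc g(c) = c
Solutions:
 g(c) = -sqrt(C1 + c^2)
 g(c) = sqrt(C1 + c^2)


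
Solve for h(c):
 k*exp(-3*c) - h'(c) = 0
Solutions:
 h(c) = C1 - k*exp(-3*c)/3


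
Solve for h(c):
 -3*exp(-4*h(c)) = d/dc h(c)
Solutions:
 h(c) = log(-I*(C1 - 12*c)^(1/4))
 h(c) = log(I*(C1 - 12*c)^(1/4))
 h(c) = log(-(C1 - 12*c)^(1/4))
 h(c) = log(C1 - 12*c)/4


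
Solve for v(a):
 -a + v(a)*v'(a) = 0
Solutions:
 v(a) = -sqrt(C1 + a^2)
 v(a) = sqrt(C1 + a^2)


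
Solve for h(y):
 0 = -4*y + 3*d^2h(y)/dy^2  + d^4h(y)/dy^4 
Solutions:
 h(y) = C1 + C2*y + C3*sin(sqrt(3)*y) + C4*cos(sqrt(3)*y) + 2*y^3/9


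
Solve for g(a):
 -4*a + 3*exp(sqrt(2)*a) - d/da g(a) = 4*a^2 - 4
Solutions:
 g(a) = C1 - 4*a^3/3 - 2*a^2 + 4*a + 3*sqrt(2)*exp(sqrt(2)*a)/2
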